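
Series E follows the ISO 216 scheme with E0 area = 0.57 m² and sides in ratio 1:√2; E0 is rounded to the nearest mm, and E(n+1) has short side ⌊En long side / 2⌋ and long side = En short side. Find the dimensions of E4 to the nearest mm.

158 × 224 mm

Let E0's short side be w mm. w · w√2 = 0.57 m² = 570,000 mm², so w ≈ 634.9 mm and w√2 ≈ 897.8 mm → E0 = 635 × 898 mm.
E1: ⌊898/2⌋ × 635 = 449 × 635 mm
E2: ⌊635/2⌋ × 449 = 317 × 449 mm
E3: ⌊449/2⌋ × 317 = 224 × 317 mm
E4: ⌊317/2⌋ × 224 = 158 × 224 mm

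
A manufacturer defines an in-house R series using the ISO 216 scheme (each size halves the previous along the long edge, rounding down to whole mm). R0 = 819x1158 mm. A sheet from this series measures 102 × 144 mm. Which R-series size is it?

R6

R0: 819 × 1158 mm
R1: 579 × 819 mm
R2: 409 × 579 mm
R3: 289 × 409 mm
R4: 204 × 289 mm
R5: 144 × 204 mm
R6: 102 × 144 mm
R7: 72 × 102 mm
→ matches R6.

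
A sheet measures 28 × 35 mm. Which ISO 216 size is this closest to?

Aspect ratio 35/28 ≈ 1.250 (ISO target is √2 ≈ 1.414).
In the A-series (A0 area = 1 m²): A10 = 26 × 37 mm.
Off by 4 mm total — nearest standard size.

A10 (26 × 37 mm)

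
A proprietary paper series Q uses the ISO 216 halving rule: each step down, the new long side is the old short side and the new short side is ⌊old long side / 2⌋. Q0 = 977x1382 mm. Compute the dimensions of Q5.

172 × 244 mm

Q1: ⌊1382/2⌋ × 977 = 691 × 977 mm
Q2: ⌊977/2⌋ × 691 = 488 × 691 mm
Q3: ⌊691/2⌋ × 488 = 345 × 488 mm
Q4: ⌊488/2⌋ × 345 = 244 × 345 mm
Q5: ⌊345/2⌋ × 244 = 172 × 244 mm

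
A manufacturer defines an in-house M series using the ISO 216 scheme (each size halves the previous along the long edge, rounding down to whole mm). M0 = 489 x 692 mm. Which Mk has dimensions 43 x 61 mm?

M7

M0: 489 × 692 mm
M1: 346 × 489 mm
M2: 244 × 346 mm
M3: 173 × 244 mm
M4: 122 × 173 mm
M5: 86 × 122 mm
M6: 61 × 86 mm
M7: 43 × 61 mm
M8: 30 × 43 mm
→ matches M7.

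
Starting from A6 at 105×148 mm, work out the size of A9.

37 × 52 mm

A7: ⌊148/2⌋ × 105 = 74 × 105 mm
A8: ⌊105/2⌋ × 74 = 52 × 74 mm
A9: ⌊74/2⌋ × 52 = 37 × 52 mm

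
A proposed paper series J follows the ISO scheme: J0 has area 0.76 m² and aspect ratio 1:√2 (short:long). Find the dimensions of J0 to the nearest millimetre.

733 × 1037 mm

Let the short side be w mm. Then w · w√2 = 0.76 m² = 760,000 mm².
w² = 760,000/√2, so w ≈ 733.1 mm; long side = w√2 ≈ 1036.7 mm.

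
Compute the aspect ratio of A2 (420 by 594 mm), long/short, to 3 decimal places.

1.414

594 / 420 = 1.414
Matches √2 ≈ 1.414 — the ISO 216 defining ratio.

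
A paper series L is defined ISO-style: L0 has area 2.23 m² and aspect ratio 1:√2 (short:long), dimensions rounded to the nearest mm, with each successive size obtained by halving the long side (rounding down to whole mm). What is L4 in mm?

314 × 444 mm

Let L0's short side be w mm. w · w√2 = 2.23 m² = 2,230,000 mm², so w ≈ 1255.7 mm and w√2 ≈ 1775.9 mm → L0 = 1256 × 1776 mm.
L1: ⌊1776/2⌋ × 1256 = 888 × 1256 mm
L2: ⌊1256/2⌋ × 888 = 628 × 888 mm
L3: ⌊888/2⌋ × 628 = 444 × 628 mm
L4: ⌊628/2⌋ × 444 = 314 × 444 mm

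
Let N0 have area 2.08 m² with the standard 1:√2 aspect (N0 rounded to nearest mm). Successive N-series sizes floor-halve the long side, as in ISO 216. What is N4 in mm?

Let N0's short side be w mm. w · w√2 = 2.08 m² = 2,080,000 mm², so w ≈ 1212.8 mm and w√2 ≈ 1715.1 mm → N0 = 1213 × 1715 mm.
N1: ⌊1715/2⌋ × 1213 = 857 × 1213 mm
N2: ⌊1213/2⌋ × 857 = 606 × 857 mm
N3: ⌊857/2⌋ × 606 = 428 × 606 mm
N4: ⌊606/2⌋ × 428 = 303 × 428 mm

303 × 428 mm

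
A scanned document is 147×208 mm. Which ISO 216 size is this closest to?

A5 (148 × 210 mm)

Aspect ratio 208/147 ≈ 1.415 — close to the ISO √2 ≈ 1.414.
In the A-series (A0 area = 1 m²): A5 = 148 × 210 mm.
Off by 3 mm total — nearest standard size.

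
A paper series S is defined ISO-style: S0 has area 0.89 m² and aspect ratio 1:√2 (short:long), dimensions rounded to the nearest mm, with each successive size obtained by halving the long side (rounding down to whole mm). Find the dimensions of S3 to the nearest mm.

Let S0's short side be w mm. w · w√2 = 0.89 m² = 890,000 mm², so w ≈ 793.3 mm and w√2 ≈ 1121.9 mm → S0 = 793 × 1122 mm.
S1: ⌊1122/2⌋ × 793 = 561 × 793 mm
S2: ⌊793/2⌋ × 561 = 396 × 561 mm
S3: ⌊561/2⌋ × 396 = 280 × 396 mm

280 × 396 mm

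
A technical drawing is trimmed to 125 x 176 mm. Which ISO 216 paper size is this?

Aspect ratio 176/125 ≈ 1.408 — close to the ISO √2 ≈ 1.414.
In the B-series (B0 = 1000 × 1414 mm): B6 = 125 × 176 mm.

B6 (125 × 176 mm)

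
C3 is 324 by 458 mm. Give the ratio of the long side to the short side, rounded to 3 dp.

458 / 324 = 1.414
Matches √2 ≈ 1.414 — the ISO 216 defining ratio.

1.414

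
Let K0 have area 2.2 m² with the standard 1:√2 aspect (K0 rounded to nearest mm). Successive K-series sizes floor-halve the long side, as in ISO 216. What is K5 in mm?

220 × 311 mm

Let K0's short side be w mm. w · w√2 = 2.2 m² = 2,200,000 mm², so w ≈ 1247.3 mm and w√2 ≈ 1763.9 mm → K0 = 1247 × 1764 mm.
K1: ⌊1764/2⌋ × 1247 = 882 × 1247 mm
K2: ⌊1247/2⌋ × 882 = 623 × 882 mm
K3: ⌊882/2⌋ × 623 = 441 × 623 mm
K4: ⌊623/2⌋ × 441 = 311 × 441 mm
K5: ⌊441/2⌋ × 311 = 220 × 311 mm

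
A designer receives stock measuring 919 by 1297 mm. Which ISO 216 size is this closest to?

Aspect ratio 1297/919 ≈ 1.411 — close to the ISO √2 ≈ 1.414.
In the C-series (envelope sizes, between A and B): C0 = 917 × 1297 mm.
Off by 2 mm total — nearest standard size.

C0 (917 × 1297 mm)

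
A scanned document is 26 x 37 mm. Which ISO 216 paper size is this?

Aspect ratio 37/26 ≈ 1.423 — close to the ISO √2 ≈ 1.414.
In the A-series (A0 area = 1 m²): A10 = 26 × 37 mm.

A10 (26 × 37 mm)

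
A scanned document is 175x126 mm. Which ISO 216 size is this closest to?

B6 (125 × 176 mm)

Aspect ratio 175/126 ≈ 1.389 (ISO target is √2 ≈ 1.414).
In the B-series (B0 = 1000 × 1414 mm): B6 = 125 × 176 mm.
Off by 2 mm total — nearest standard size.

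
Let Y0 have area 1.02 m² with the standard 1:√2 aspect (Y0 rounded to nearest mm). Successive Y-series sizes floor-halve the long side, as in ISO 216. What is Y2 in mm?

Let Y0's short side be w mm. w · w√2 = 1.02 m² = 1,020,000 mm², so w ≈ 849.3 mm and w√2 ≈ 1201.0 mm → Y0 = 849 × 1201 mm.
Y1: ⌊1201/2⌋ × 849 = 600 × 849 mm
Y2: ⌊849/2⌋ × 600 = 424 × 600 mm

424 × 600 mm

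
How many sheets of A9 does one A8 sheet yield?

A8 = 52 × 74 mm; A9 = 37 × 52 mm.
Each halving step doubles the count; 1 step from A8 to A9.
2^1 = 2.

2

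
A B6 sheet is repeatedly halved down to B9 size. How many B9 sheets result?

8

B6 = 125 × 176 mm; B9 = 44 × 62 mm.
Each halving step doubles the count; 3 steps from B6 to B9.
2^3 = 8.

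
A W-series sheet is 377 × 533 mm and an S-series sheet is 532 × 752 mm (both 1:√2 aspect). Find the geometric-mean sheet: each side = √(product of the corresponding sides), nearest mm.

Short side: √(377 · 532) = √200564 ≈ 447.8 → 448 mm
Long side: √(533 · 752) = √400816 ≈ 633.1 → 633 mm

448 × 633 mm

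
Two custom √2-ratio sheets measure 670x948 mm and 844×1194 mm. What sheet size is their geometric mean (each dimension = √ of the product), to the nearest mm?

Short side: √(670 · 844) = √565480 ≈ 752.0 → 752 mm
Long side: √(948 · 1194) = √1131912 ≈ 1063.9 → 1064 mm

752 × 1064 mm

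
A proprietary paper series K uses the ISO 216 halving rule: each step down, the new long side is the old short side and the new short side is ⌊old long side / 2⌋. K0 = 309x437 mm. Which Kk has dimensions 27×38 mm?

K0: 309 × 437 mm
K1: 218 × 309 mm
K2: 154 × 218 mm
K3: 109 × 154 mm
K4: 77 × 109 mm
K5: 54 × 77 mm
K6: 38 × 54 mm
K7: 27 × 38 mm
K8: 19 × 27 mm
→ matches K7.

K7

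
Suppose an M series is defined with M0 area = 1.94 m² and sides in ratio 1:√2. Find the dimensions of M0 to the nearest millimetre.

1171 × 1656 mm

Let the short side be w mm. Then w · w√2 = 1.94 m² = 1,940,000 mm².
w² = 1,940,000/√2, so w ≈ 1171.2 mm; long side = w√2 ≈ 1656.4 mm.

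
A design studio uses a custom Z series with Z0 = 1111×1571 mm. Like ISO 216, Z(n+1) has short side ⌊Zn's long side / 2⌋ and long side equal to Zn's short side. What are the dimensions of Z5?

Z1: ⌊1571/2⌋ × 1111 = 785 × 1111 mm
Z2: ⌊1111/2⌋ × 785 = 555 × 785 mm
Z3: ⌊785/2⌋ × 555 = 392 × 555 mm
Z4: ⌊555/2⌋ × 392 = 277 × 392 mm
Z5: ⌊392/2⌋ × 277 = 196 × 277 mm

196 × 277 mm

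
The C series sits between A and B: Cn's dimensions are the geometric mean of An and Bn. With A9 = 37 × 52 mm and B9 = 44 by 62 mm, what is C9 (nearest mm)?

Short side: √(37 · 44) = √1628 ≈ 40.3 → 40 mm
Long side: √(52 · 62) = √3224 ≈ 56.8 → 57 mm

40 × 57 mm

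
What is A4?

210 × 297 mm

A0 = 841 × 1189 mm (A0 has area 1 m², aspect 1:√2).
A1: ⌊1189/2⌋ × 841 = 594 × 841 mm
A2: ⌊841/2⌋ × 594 = 420 × 594 mm
A3: ⌊594/2⌋ × 420 = 297 × 420 mm
A4: ⌊420/2⌋ × 297 = 210 × 297 mm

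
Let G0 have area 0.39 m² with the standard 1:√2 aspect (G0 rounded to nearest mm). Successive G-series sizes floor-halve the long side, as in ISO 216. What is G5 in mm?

92 × 131 mm

Let G0's short side be w mm. w · w√2 = 0.39 m² = 390,000 mm², so w ≈ 525.1 mm and w√2 ≈ 742.7 mm → G0 = 525 × 743 mm.
G1: ⌊743/2⌋ × 525 = 371 × 525 mm
G2: ⌊525/2⌋ × 371 = 262 × 371 mm
G3: ⌊371/2⌋ × 262 = 185 × 262 mm
G4: ⌊262/2⌋ × 185 = 131 × 185 mm
G5: ⌊185/2⌋ × 131 = 92 × 131 mm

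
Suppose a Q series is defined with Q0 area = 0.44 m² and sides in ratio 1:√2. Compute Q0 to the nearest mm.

558 × 789 mm

Let the short side be w mm. Then w · w√2 = 0.44 m² = 440,000 mm².
w² = 440,000/√2, so w ≈ 557.8 mm; long side = w√2 ≈ 788.8 mm.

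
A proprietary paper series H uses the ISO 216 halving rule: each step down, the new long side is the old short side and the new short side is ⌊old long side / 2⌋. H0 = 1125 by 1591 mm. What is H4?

281 × 397 mm

H1: ⌊1591/2⌋ × 1125 = 795 × 1125 mm
H2: ⌊1125/2⌋ × 795 = 562 × 795 mm
H3: ⌊795/2⌋ × 562 = 397 × 562 mm
H4: ⌊562/2⌋ × 397 = 281 × 397 mm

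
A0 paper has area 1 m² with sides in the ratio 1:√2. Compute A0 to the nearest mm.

Let the short side be w mm. Then the long side is w√2 and w · w√2 = 10⁶ mm².
w² = 10⁶/√2, so w = 1000 / 2^(1/4) ≈ 840.9 mm; long side = 1000 · 2^(1/4) ≈ 1189.2 mm.

841 × 1189 mm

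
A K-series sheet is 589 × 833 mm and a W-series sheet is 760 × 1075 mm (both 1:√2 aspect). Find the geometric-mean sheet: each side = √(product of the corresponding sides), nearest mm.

669 × 946 mm

Short side: √(589 · 760) = √447640 ≈ 669.1 → 669 mm
Long side: √(833 · 1075) = √895475 ≈ 946.3 → 946 mm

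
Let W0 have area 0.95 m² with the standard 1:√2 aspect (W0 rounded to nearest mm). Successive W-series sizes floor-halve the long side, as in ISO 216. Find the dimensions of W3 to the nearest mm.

Let W0's short side be w mm. w · w√2 = 0.95 m² = 950,000 mm², so w ≈ 819.6 mm and w√2 ≈ 1159.1 mm → W0 = 820 × 1159 mm.
W1: ⌊1159/2⌋ × 820 = 579 × 820 mm
W2: ⌊820/2⌋ × 579 = 410 × 579 mm
W3: ⌊579/2⌋ × 410 = 289 × 410 mm

289 × 410 mm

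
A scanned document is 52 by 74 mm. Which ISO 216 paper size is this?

Aspect ratio 74/52 ≈ 1.423 — close to the ISO √2 ≈ 1.414.
In the A-series (A0 area = 1 m²): A8 = 52 × 74 mm.

A8 (52 × 74 mm)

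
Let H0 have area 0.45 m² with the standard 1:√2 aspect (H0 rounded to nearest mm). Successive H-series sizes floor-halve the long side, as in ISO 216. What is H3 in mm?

Let H0's short side be w mm. w · w√2 = 0.45 m² = 450,000 mm², so w ≈ 564.1 mm and w√2 ≈ 797.7 mm → H0 = 564 × 798 mm.
H1: ⌊798/2⌋ × 564 = 399 × 564 mm
H2: ⌊564/2⌋ × 399 = 282 × 399 mm
H3: ⌊399/2⌋ × 282 = 199 × 282 mm

199 × 282 mm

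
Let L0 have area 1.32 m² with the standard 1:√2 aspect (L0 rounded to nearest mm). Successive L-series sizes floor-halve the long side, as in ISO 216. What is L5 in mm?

Let L0's short side be w mm. w · w√2 = 1.32 m² = 1,320,000 mm², so w ≈ 966.1 mm and w√2 ≈ 1366.3 mm → L0 = 966 × 1366 mm.
L1: ⌊1366/2⌋ × 966 = 683 × 966 mm
L2: ⌊966/2⌋ × 683 = 483 × 683 mm
L3: ⌊683/2⌋ × 483 = 341 × 483 mm
L4: ⌊483/2⌋ × 341 = 241 × 341 mm
L5: ⌊341/2⌋ × 241 = 170 × 241 mm

170 × 241 mm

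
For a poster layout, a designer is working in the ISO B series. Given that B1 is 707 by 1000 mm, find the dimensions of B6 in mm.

125 × 176 mm

B2: ⌊1000/2⌋ × 707 = 500 × 707 mm
B3: ⌊707/2⌋ × 500 = 353 × 500 mm
B4: ⌊500/2⌋ × 353 = 250 × 353 mm
B5: ⌊353/2⌋ × 250 = 176 × 250 mm
B6: ⌊250/2⌋ × 176 = 125 × 176 mm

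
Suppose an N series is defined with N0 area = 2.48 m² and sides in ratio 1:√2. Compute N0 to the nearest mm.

Let the short side be w mm. Then w · w√2 = 2.48 m² = 2,480,000 mm².
w² = 2,480,000/√2, so w ≈ 1324.2 mm; long side = w√2 ≈ 1872.8 mm.

1324 × 1873 mm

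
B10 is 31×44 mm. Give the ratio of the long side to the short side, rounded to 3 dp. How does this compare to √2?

1.419

44 / 31 = 1.419
ISO 216 targets √2 ≈ 1.414; the +0.005 deviation is from mm rounding.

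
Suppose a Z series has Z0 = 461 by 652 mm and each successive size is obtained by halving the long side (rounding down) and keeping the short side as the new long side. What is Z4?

115 × 163 mm

Z1: ⌊652/2⌋ × 461 = 326 × 461 mm
Z2: ⌊461/2⌋ × 326 = 230 × 326 mm
Z3: ⌊326/2⌋ × 230 = 163 × 230 mm
Z4: ⌊230/2⌋ × 163 = 115 × 163 mm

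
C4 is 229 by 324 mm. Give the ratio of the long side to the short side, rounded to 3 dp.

324 / 229 = 1.415
Matches √2 ≈ 1.414 — the ISO 216 defining ratio.

1.415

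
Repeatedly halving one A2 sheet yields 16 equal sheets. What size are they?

16 = 2^4, so 4 halving steps.
A2 → A3 → … → A6 after 4 steps.

A6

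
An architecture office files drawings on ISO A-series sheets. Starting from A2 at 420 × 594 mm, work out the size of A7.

74 × 105 mm

A3: ⌊594/2⌋ × 420 = 297 × 420 mm
A4: ⌊420/2⌋ × 297 = 210 × 297 mm
A5: ⌊297/2⌋ × 210 = 148 × 210 mm
A6: ⌊210/2⌋ × 148 = 105 × 148 mm
A7: ⌊148/2⌋ × 105 = 74 × 105 mm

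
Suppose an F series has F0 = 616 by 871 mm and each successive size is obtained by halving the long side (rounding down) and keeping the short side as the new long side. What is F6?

77 × 108 mm

F1: ⌊871/2⌋ × 616 = 435 × 616 mm
F2: ⌊616/2⌋ × 435 = 308 × 435 mm
F3: ⌊435/2⌋ × 308 = 217 × 308 mm
F4: ⌊308/2⌋ × 217 = 154 × 217 mm
F5: ⌊217/2⌋ × 154 = 108 × 154 mm
F6: ⌊154/2⌋ × 108 = 77 × 108 mm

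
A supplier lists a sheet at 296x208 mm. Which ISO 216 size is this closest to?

A4 (210 × 297 mm)

Aspect ratio 296/208 ≈ 1.423 — close to the ISO √2 ≈ 1.414.
In the A-series (A0 area = 1 m²): A4 = 210 × 297 mm.
Off by 3 mm total — nearest standard size.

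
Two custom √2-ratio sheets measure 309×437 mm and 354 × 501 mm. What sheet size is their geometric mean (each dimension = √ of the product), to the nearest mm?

331 × 468 mm

Short side: √(309 · 354) = √109386 ≈ 330.7 → 331 mm
Long side: √(437 · 501) = √218937 ≈ 467.9 → 468 mm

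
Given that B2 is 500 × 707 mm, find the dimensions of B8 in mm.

62 × 88 mm

B3: ⌊707/2⌋ × 500 = 353 × 500 mm
B4: ⌊500/2⌋ × 353 = 250 × 353 mm
B5: ⌊353/2⌋ × 250 = 176 × 250 mm
B6: ⌊250/2⌋ × 176 = 125 × 176 mm
B7: ⌊176/2⌋ × 125 = 88 × 125 mm
B8: ⌊125/2⌋ × 88 = 62 × 88 mm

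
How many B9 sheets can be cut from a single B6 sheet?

Each ISO step halves the sheet: 1 × B6 → 2 × B7 → 4 × B8 → 8 × B9
From B6 to B9 is 3 halving steps: 2^3 = 8.

8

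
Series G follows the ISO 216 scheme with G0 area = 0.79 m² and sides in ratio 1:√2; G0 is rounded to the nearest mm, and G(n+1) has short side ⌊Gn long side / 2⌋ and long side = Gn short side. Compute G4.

Let G0's short side be w mm. w · w√2 = 0.79 m² = 790,000 mm², so w ≈ 747.4 mm and w√2 ≈ 1057.0 mm → G0 = 747 × 1057 mm.
G1: ⌊1057/2⌋ × 747 = 528 × 747 mm
G2: ⌊747/2⌋ × 528 = 373 × 528 mm
G3: ⌊528/2⌋ × 373 = 264 × 373 mm
G4: ⌊373/2⌋ × 264 = 186 × 264 mm

186 × 264 mm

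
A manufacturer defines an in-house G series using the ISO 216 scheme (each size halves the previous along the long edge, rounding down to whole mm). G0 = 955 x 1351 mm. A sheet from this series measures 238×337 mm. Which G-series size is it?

G0: 955 × 1351 mm
G1: 675 × 955 mm
G2: 477 × 675 mm
G3: 337 × 477 mm
G4: 238 × 337 mm
G5: 168 × 238 mm
→ matches G4.

G4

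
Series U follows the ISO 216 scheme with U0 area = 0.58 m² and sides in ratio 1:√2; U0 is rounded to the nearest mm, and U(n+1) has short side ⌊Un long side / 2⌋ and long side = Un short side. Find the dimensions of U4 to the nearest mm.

160 × 226 mm

Let U0's short side be w mm. w · w√2 = 0.58 m² = 580,000 mm², so w ≈ 640.4 mm and w√2 ≈ 905.7 mm → U0 = 640 × 906 mm.
U1: ⌊906/2⌋ × 640 = 453 × 640 mm
U2: ⌊640/2⌋ × 453 = 320 × 453 mm
U3: ⌊453/2⌋ × 320 = 226 × 320 mm
U4: ⌊320/2⌋ × 226 = 160 × 226 mm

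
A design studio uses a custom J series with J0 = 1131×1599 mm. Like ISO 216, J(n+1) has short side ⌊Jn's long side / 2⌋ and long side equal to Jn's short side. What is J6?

141 × 199 mm

J1 = 799 × 1131 mm (from J0 by 1 halving).
J2: ⌊1131/2⌋ × 799 = 565 × 799 mm
J3: ⌊799/2⌋ × 565 = 399 × 565 mm
J4: ⌊565/2⌋ × 399 = 282 × 399 mm
J5: ⌊399/2⌋ × 282 = 199 × 282 mm
J6: ⌊282/2⌋ × 199 = 141 × 199 mm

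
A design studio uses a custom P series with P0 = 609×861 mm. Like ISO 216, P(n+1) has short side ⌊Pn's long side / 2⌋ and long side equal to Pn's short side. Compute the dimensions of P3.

P1: ⌊861/2⌋ × 609 = 430 × 609 mm
P2: ⌊609/2⌋ × 430 = 304 × 430 mm
P3: ⌊430/2⌋ × 304 = 215 × 304 mm

215 × 304 mm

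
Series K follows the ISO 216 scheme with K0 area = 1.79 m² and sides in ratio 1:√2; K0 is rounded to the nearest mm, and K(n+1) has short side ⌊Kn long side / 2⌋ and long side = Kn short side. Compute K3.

Let K0's short side be w mm. w · w√2 = 1.79 m² = 1,790,000 mm², so w ≈ 1125.0 mm and w√2 ≈ 1591.1 mm → K0 = 1125 × 1591 mm.
K1: ⌊1591/2⌋ × 1125 = 795 × 1125 mm
K2: ⌊1125/2⌋ × 795 = 562 × 795 mm
K3: ⌊795/2⌋ × 562 = 397 × 562 mm

397 × 562 mm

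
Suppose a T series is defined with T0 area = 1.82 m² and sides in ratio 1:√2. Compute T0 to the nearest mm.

Let the short side be w mm. Then w · w√2 = 1.82 m² = 1,820,000 mm².
w² = 1,820,000/√2, so w ≈ 1134.4 mm; long side = w√2 ≈ 1604.3 mm.

1134 × 1604 mm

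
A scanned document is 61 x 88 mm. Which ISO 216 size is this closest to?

Aspect ratio 88/61 ≈ 1.443 (ISO target is √2 ≈ 1.414).
In the B-series (B0 = 1000 × 1414 mm): B8 = 62 × 88 mm.
Off by 1 mm total — nearest standard size.

B8 (62 × 88 mm)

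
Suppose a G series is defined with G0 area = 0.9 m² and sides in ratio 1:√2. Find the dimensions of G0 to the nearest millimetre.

Let the short side be w mm. Then w · w√2 = 0.9 m² = 900,000 mm².
w² = 900,000/√2, so w ≈ 797.7 mm; long side = w√2 ≈ 1128.2 mm.

798 × 1128 mm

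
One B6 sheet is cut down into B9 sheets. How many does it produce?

8

Each ISO step halves the sheet: 1 × B6 → 2 × B7 → 4 × B8 → 8 × B9
From B6 to B9 is 3 halving steps: 2^3 = 8.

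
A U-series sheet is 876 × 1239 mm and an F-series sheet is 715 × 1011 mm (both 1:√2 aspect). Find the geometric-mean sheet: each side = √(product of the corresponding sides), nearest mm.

Short side: √(876 · 715) = √626340 ≈ 791.4 → 791 mm
Long side: √(1239 · 1011) = √1252629 ≈ 1119.2 → 1119 mm

791 × 1119 mm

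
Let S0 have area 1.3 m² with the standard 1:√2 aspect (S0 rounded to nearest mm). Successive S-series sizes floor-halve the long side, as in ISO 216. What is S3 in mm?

339 × 479 mm

Let S0's short side be w mm. w · w√2 = 1.3 m² = 1,300,000 mm², so w ≈ 958.8 mm and w√2 ≈ 1355.9 mm → S0 = 959 × 1356 mm.
S1: ⌊1356/2⌋ × 959 = 678 × 959 mm
S2: ⌊959/2⌋ × 678 = 479 × 678 mm
S3: ⌊678/2⌋ × 479 = 339 × 479 mm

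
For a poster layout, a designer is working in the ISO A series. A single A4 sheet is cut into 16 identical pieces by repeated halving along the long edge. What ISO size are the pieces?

A8

16 = 2^4, so 4 halving steps.
A4 → A5 → … → A8 after 4 steps.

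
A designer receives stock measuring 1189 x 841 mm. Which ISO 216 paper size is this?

A0 (841 × 1189 mm)

Aspect ratio 1189/841 ≈ 1.414 — close to the ISO √2 ≈ 1.414.
In the A-series (A0 area = 1 m²): A0 = 841 × 1189 mm.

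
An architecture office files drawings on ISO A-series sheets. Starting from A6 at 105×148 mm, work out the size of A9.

A7: ⌊148/2⌋ × 105 = 74 × 105 mm
A8: ⌊105/2⌋ × 74 = 52 × 74 mm
A9: ⌊74/2⌋ × 52 = 37 × 52 mm

37 × 52 mm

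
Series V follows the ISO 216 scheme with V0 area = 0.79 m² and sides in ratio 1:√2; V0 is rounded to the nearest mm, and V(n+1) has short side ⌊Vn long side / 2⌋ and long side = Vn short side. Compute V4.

186 × 264 mm

Let V0's short side be w mm. w · w√2 = 0.79 m² = 790,000 mm², so w ≈ 747.4 mm and w√2 ≈ 1057.0 mm → V0 = 747 × 1057 mm.
V1: ⌊1057/2⌋ × 747 = 528 × 747 mm
V2: ⌊747/2⌋ × 528 = 373 × 528 mm
V3: ⌊528/2⌋ × 373 = 264 × 373 mm
V4: ⌊373/2⌋ × 264 = 186 × 264 mm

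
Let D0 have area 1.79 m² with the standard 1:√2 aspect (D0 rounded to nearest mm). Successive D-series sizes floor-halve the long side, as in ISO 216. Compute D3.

Let D0's short side be w mm. w · w√2 = 1.79 m² = 1,790,000 mm², so w ≈ 1125.0 mm and w√2 ≈ 1591.1 mm → D0 = 1125 × 1591 mm.
D1: ⌊1591/2⌋ × 1125 = 795 × 1125 mm
D2: ⌊1125/2⌋ × 795 = 562 × 795 mm
D3: ⌊795/2⌋ × 562 = 397 × 562 mm

397 × 562 mm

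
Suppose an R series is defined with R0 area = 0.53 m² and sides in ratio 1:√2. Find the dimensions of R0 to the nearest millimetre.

Let the short side be w mm. Then w · w√2 = 0.53 m² = 530,000 mm².
w² = 530,000/√2, so w ≈ 612.2 mm; long side = w√2 ≈ 865.8 mm.

612 × 866 mm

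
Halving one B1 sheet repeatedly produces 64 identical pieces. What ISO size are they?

B7

64 = 2^6, so 6 halving steps.
B1 → B2 → … → B7 after 6 steps.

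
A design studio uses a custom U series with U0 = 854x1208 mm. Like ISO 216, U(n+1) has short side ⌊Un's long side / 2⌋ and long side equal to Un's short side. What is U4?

U1: ⌊1208/2⌋ × 854 = 604 × 854 mm
U2: ⌊854/2⌋ × 604 = 427 × 604 mm
U3: ⌊604/2⌋ × 427 = 302 × 427 mm
U4: ⌊427/2⌋ × 302 = 213 × 302 mm

213 × 302 mm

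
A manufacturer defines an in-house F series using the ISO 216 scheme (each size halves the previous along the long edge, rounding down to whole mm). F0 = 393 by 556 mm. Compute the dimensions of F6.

F1 = 278 × 393 mm (from F0 by 1 halving).
F2: ⌊393/2⌋ × 278 = 196 × 278 mm
F3: ⌊278/2⌋ × 196 = 139 × 196 mm
F4: ⌊196/2⌋ × 139 = 98 × 139 mm
F5: ⌊139/2⌋ × 98 = 69 × 98 mm
F6: ⌊98/2⌋ × 69 = 49 × 69 mm

49 × 69 mm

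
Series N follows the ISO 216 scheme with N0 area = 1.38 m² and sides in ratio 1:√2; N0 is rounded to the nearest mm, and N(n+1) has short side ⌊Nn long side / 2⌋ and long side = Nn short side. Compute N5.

174 × 247 mm

Let N0's short side be w mm. w · w√2 = 1.38 m² = 1,380,000 mm², so w ≈ 987.8 mm and w√2 ≈ 1397.0 mm → N0 = 988 × 1397 mm.
N1: ⌊1397/2⌋ × 988 = 698 × 988 mm
N2: ⌊988/2⌋ × 698 = 494 × 698 mm
N3: ⌊698/2⌋ × 494 = 349 × 494 mm
N4: ⌊494/2⌋ × 349 = 247 × 349 mm
N5: ⌊349/2⌋ × 247 = 174 × 247 mm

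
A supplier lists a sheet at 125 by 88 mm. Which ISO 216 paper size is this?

B7 (88 × 125 mm)

Aspect ratio 125/88 ≈ 1.420 — close to the ISO √2 ≈ 1.414.
In the B-series (B0 = 1000 × 1414 mm): B7 = 88 × 125 mm.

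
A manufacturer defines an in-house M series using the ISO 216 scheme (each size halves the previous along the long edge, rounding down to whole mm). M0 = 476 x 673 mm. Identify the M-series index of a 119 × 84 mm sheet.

M5

M0: 476 × 673 mm
M1: 336 × 476 mm
M2: 238 × 336 mm
M3: 168 × 238 mm
M4: 119 × 168 mm
M5: 84 × 119 mm
M6: 59 × 84 mm
→ matches M5.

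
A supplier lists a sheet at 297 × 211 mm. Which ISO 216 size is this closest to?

Aspect ratio 297/211 ≈ 1.408 — close to the ISO √2 ≈ 1.414.
In the A-series (A0 area = 1 m²): A4 = 210 × 297 mm.
Off by 1 mm total — nearest standard size.

A4 (210 × 297 mm)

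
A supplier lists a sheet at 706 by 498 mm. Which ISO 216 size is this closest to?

B2 (500 × 707 mm)

Aspect ratio 706/498 ≈ 1.418 — close to the ISO √2 ≈ 1.414.
In the B-series (B0 = 1000 × 1414 mm): B2 = 500 × 707 mm.
Off by 3 mm total — nearest standard size.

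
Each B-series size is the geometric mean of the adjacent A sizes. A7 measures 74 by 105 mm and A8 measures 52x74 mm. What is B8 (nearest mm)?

62 × 88 mm

Short side: √(74 · 52) = √3848 ≈ 62.0 → 62 mm
Long side: √(105 · 74) = √7770 ≈ 88.1 → 88 mm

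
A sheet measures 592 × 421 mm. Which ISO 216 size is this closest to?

Aspect ratio 592/421 ≈ 1.406 — close to the ISO √2 ≈ 1.414.
In the A-series (A0 area = 1 m²): A2 = 420 × 594 mm.
Off by 3 mm total — nearest standard size.

A2 (420 × 594 mm)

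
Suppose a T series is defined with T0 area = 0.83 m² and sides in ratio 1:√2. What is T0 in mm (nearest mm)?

766 × 1083 mm

Let the short side be w mm. Then w · w√2 = 0.83 m² = 830,000 mm².
w² = 830,000/√2, so w ≈ 766.1 mm; long side = w√2 ≈ 1083.4 mm.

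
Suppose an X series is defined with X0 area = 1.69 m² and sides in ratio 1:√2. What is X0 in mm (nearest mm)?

1093 × 1546 mm

Let the short side be w mm. Then w · w√2 = 1.69 m² = 1,690,000 mm².
w² = 1,690,000/√2, so w ≈ 1093.2 mm; long side = w√2 ≈ 1546.0 mm.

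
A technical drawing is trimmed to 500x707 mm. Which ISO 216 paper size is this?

Aspect ratio 707/500 ≈ 1.414 — close to the ISO √2 ≈ 1.414.
In the B-series (B0 = 1000 × 1414 mm): B2 = 500 × 707 mm.

B2 (500 × 707 mm)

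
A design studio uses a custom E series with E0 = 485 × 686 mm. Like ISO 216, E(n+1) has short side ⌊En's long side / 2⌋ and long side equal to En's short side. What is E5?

85 × 121 mm

E1 = 343 × 485 mm (from E0 by 1 halving).
E2: ⌊485/2⌋ × 343 = 242 × 343 mm
E3: ⌊343/2⌋ × 242 = 171 × 242 mm
E4: ⌊242/2⌋ × 171 = 121 × 171 mm
E5: ⌊171/2⌋ × 121 = 85 × 121 mm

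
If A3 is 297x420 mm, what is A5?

148 × 210 mm

A4: ⌊420/2⌋ × 297 = 210 × 297 mm
A5: ⌊297/2⌋ × 210 = 148 × 210 mm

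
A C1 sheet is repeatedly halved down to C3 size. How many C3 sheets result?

4

Each ISO step halves the sheet: 1 × C1 → 2 × C2 → 4 × C3
From C1 to C3 is 2 halving steps: 2^2 = 4.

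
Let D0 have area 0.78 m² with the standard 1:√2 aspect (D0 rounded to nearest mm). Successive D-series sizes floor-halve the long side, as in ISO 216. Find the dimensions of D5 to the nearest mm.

Let D0's short side be w mm. w · w√2 = 0.78 m² = 780,000 mm², so w ≈ 742.7 mm and w√2 ≈ 1050.3 mm → D0 = 743 × 1050 mm.
D1: ⌊1050/2⌋ × 743 = 525 × 743 mm
D2: ⌊743/2⌋ × 525 = 371 × 525 mm
D3: ⌊525/2⌋ × 371 = 262 × 371 mm
D4: ⌊371/2⌋ × 262 = 185 × 262 mm
D5: ⌊262/2⌋ × 185 = 131 × 185 mm

131 × 185 mm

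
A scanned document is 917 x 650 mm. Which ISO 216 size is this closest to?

Aspect ratio 917/650 ≈ 1.411 — close to the ISO √2 ≈ 1.414.
In the C-series (envelope sizes, between A and B): C1 = 648 × 917 mm.
Off by 2 mm total — nearest standard size.

C1 (648 × 917 mm)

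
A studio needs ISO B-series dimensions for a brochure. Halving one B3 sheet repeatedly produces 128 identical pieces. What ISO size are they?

B10

128 = 2^7, so 7 halving steps.
B3 → B4 → … → B10 after 7 steps.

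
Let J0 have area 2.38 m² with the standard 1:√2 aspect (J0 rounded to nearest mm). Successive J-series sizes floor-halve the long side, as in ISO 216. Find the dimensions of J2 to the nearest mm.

648 × 917 mm

Let J0's short side be w mm. w · w√2 = 2.38 m² = 2,380,000 mm², so w ≈ 1297.3 mm and w√2 ≈ 1834.6 mm → J0 = 1297 × 1835 mm.
J1: ⌊1835/2⌋ × 1297 = 917 × 1297 mm
J2: ⌊1297/2⌋ × 917 = 648 × 917 mm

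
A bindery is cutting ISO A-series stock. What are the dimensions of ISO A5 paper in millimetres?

148 × 210 mm

A0 = 841 × 1189 mm (A0 has area 1 m², aspect 1:√2).
A1: ⌊1189/2⌋ × 841 = 594 × 841 mm
A2: ⌊841/2⌋ × 594 = 420 × 594 mm
A3: ⌊594/2⌋ × 420 = 297 × 420 mm
A4: ⌊420/2⌋ × 297 = 210 × 297 mm
A5: ⌊297/2⌋ × 210 = 148 × 210 mm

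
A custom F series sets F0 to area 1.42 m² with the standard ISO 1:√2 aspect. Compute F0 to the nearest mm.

1002 × 1417 mm

Let the short side be w mm. Then w · w√2 = 1.42 m² = 1,420,000 mm².
w² = 1,420,000/√2, so w ≈ 1002.0 mm; long side = w√2 ≈ 1417.1 mm.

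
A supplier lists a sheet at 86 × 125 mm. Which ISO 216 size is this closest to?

Aspect ratio 125/86 ≈ 1.453 (ISO target is √2 ≈ 1.414).
In the B-series (B0 = 1000 × 1414 mm): B7 = 88 × 125 mm.
Off by 2 mm total — nearest standard size.

B7 (88 × 125 mm)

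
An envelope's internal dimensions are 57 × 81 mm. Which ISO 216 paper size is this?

Aspect ratio 81/57 ≈ 1.421 — close to the ISO √2 ≈ 1.414.
In the C-series (envelope sizes, between A and B): C8 = 57 × 81 mm.

C8 (57 × 81 mm)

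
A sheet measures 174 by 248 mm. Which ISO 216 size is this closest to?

B5 (176 × 250 mm)

Aspect ratio 248/174 ≈ 1.425 — close to the ISO √2 ≈ 1.414.
In the B-series (B0 = 1000 × 1414 mm): B5 = 176 × 250 mm.
Off by 4 mm total — nearest standard size.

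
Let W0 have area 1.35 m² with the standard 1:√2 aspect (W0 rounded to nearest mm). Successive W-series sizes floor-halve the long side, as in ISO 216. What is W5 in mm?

Let W0's short side be w mm. w · w√2 = 1.35 m² = 1,350,000 mm², so w ≈ 977.0 mm and w√2 ≈ 1381.7 mm → W0 = 977 × 1382 mm.
W1: ⌊1382/2⌋ × 977 = 691 × 977 mm
W2: ⌊977/2⌋ × 691 = 488 × 691 mm
W3: ⌊691/2⌋ × 488 = 345 × 488 mm
W4: ⌊488/2⌋ × 345 = 244 × 345 mm
W5: ⌊345/2⌋ × 244 = 172 × 244 mm

172 × 244 mm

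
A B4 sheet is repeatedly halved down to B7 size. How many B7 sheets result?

8

Each ISO step halves the sheet: 1 × B4 → 2 × B5 → 4 × B6 → 8 × B7
From B4 to B7 is 3 halving steps: 2^3 = 8.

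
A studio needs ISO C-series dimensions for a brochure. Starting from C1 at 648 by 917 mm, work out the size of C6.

C2: ⌊917/2⌋ × 648 = 458 × 648 mm
C3: ⌊648/2⌋ × 458 = 324 × 458 mm
C4: ⌊458/2⌋ × 324 = 229 × 324 mm
C5: ⌊324/2⌋ × 229 = 162 × 229 mm
C6: ⌊229/2⌋ × 162 = 114 × 162 mm

114 × 162 mm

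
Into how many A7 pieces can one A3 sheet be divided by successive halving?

Each ISO step halves the sheet: 1 × A3 → 2 × A4 → 4 × A5 → 8 × A6 → …
From A3 to A7 is 4 halving steps: 2^4 = 16.

16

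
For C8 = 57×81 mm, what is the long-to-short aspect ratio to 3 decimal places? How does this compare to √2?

1.421

81 / 57 = 1.421
ISO 216 targets √2 ≈ 1.414; the +0.007 deviation is from mm rounding.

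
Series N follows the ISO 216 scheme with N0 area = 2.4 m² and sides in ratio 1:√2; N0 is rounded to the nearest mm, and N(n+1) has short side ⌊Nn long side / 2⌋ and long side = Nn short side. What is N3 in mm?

Let N0's short side be w mm. w · w√2 = 2.4 m² = 2,400,000 mm², so w ≈ 1302.7 mm and w√2 ≈ 1842.3 mm → N0 = 1303 × 1842 mm.
N1: ⌊1842/2⌋ × 1303 = 921 × 1303 mm
N2: ⌊1303/2⌋ × 921 = 651 × 921 mm
N3: ⌊921/2⌋ × 651 = 460 × 651 mm

460 × 651 mm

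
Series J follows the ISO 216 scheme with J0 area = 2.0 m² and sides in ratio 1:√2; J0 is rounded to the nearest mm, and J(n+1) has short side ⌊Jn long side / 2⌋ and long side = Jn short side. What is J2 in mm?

594 × 841 mm

Let J0's short side be w mm. w · w√2 = 2.0 m² = 2,000,000 mm², so w ≈ 1189.2 mm and w√2 ≈ 1681.8 mm → J0 = 1189 × 1682 mm.
J1: ⌊1682/2⌋ × 1189 = 841 × 1189 mm
J2: ⌊1189/2⌋ × 841 = 594 × 841 mm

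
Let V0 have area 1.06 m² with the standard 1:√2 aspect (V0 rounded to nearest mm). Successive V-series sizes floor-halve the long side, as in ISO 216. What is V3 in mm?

306 × 433 mm

Let V0's short side be w mm. w · w√2 = 1.06 m² = 1,060,000 mm², so w ≈ 865.8 mm and w√2 ≈ 1224.4 mm → V0 = 866 × 1224 mm.
V1: ⌊1224/2⌋ × 866 = 612 × 866 mm
V2: ⌊866/2⌋ × 612 = 433 × 612 mm
V3: ⌊612/2⌋ × 433 = 306 × 433 mm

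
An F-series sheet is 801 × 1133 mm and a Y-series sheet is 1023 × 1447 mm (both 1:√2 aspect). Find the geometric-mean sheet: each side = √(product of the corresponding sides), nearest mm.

Short side: √(801 · 1023) = √819423 ≈ 905.2 → 905 mm
Long side: √(1133 · 1447) = √1639451 ≈ 1280.4 → 1280 mm

905 × 1280 mm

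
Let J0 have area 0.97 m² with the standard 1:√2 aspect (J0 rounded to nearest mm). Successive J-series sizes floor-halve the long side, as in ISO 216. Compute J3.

Let J0's short side be w mm. w · w√2 = 0.97 m² = 970,000 mm², so w ≈ 828.2 mm and w√2 ≈ 1171.2 mm → J0 = 828 × 1171 mm.
J1: ⌊1171/2⌋ × 828 = 585 × 828 mm
J2: ⌊828/2⌋ × 585 = 414 × 585 mm
J3: ⌊585/2⌋ × 414 = 292 × 414 mm

292 × 414 mm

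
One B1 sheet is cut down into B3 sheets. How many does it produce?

4

B1 = 707 × 1000 mm; B3 = 353 × 500 mm.
Each halving step doubles the count; 2 steps from B1 to B3.
2^2 = 4.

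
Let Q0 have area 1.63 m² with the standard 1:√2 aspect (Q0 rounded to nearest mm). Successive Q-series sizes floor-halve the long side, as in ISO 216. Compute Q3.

379 × 537 mm

Let Q0's short side be w mm. w · w√2 = 1.63 m² = 1,630,000 mm², so w ≈ 1073.6 mm and w√2 ≈ 1518.3 mm → Q0 = 1074 × 1518 mm.
Q1: ⌊1518/2⌋ × 1074 = 759 × 1074 mm
Q2: ⌊1074/2⌋ × 759 = 537 × 759 mm
Q3: ⌊759/2⌋ × 537 = 379 × 537 mm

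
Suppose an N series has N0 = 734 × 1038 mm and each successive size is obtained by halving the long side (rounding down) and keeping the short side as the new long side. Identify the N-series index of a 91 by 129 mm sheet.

N0: 734 × 1038 mm
N1: 519 × 734 mm
N2: 367 × 519 mm
N3: 259 × 367 mm
N4: 183 × 259 mm
N5: 129 × 183 mm
N6: 91 × 129 mm
N7: 64 × 91 mm
→ matches N6.

N6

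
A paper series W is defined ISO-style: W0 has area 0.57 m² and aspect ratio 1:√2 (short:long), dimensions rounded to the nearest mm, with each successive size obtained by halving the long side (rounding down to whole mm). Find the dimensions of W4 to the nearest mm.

Let W0's short side be w mm. w · w√2 = 0.57 m² = 570,000 mm², so w ≈ 634.9 mm and w√2 ≈ 897.8 mm → W0 = 635 × 898 mm.
W1: ⌊898/2⌋ × 635 = 449 × 635 mm
W2: ⌊635/2⌋ × 449 = 317 × 449 mm
W3: ⌊449/2⌋ × 317 = 224 × 317 mm
W4: ⌊317/2⌋ × 224 = 158 × 224 mm

158 × 224 mm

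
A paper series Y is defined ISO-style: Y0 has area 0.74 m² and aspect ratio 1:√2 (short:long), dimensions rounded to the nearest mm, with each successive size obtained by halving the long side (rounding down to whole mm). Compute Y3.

Let Y0's short side be w mm. w · w√2 = 0.74 m² = 740,000 mm², so w ≈ 723.4 mm and w√2 ≈ 1023.0 mm → Y0 = 723 × 1023 mm.
Y1: ⌊1023/2⌋ × 723 = 511 × 723 mm
Y2: ⌊723/2⌋ × 511 = 361 × 511 mm
Y3: ⌊511/2⌋ × 361 = 255 × 361 mm

255 × 361 mm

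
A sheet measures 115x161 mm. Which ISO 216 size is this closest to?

Aspect ratio 161/115 ≈ 1.400 — close to the ISO √2 ≈ 1.414.
In the C-series (envelope sizes, between A and B): C6 = 114 × 162 mm.
Off by 2 mm total — nearest standard size.

C6 (114 × 162 mm)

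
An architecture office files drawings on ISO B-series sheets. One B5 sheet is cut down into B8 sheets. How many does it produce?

8

B5 = 176 × 250 mm; B8 = 62 × 88 mm.
Each halving step doubles the count; 3 steps from B5 to B8.
2^3 = 8.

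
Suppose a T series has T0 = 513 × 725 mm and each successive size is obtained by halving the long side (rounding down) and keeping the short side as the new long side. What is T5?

90 × 128 mm

T1: ⌊725/2⌋ × 513 = 362 × 513 mm
T2: ⌊513/2⌋ × 362 = 256 × 362 mm
T3: ⌊362/2⌋ × 256 = 181 × 256 mm
T4: ⌊256/2⌋ × 181 = 128 × 181 mm
T5: ⌊181/2⌋ × 128 = 90 × 128 mm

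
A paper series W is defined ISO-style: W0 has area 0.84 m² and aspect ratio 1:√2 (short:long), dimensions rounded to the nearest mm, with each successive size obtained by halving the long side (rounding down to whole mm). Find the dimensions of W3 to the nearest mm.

272 × 385 mm

Let W0's short side be w mm. w · w√2 = 0.84 m² = 840,000 mm², so w ≈ 770.7 mm and w√2 ≈ 1089.9 mm → W0 = 771 × 1090 mm.
W1: ⌊1090/2⌋ × 771 = 545 × 771 mm
W2: ⌊771/2⌋ × 545 = 385 × 545 mm
W3: ⌊545/2⌋ × 385 = 272 × 385 mm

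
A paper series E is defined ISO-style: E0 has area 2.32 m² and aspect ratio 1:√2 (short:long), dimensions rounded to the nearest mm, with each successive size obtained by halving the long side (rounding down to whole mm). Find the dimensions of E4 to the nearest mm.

Let E0's short side be w mm. w · w√2 = 2.32 m² = 2,320,000 mm², so w ≈ 1280.8 mm and w√2 ≈ 1811.3 mm → E0 = 1281 × 1811 mm.
E1: ⌊1811/2⌋ × 1281 = 905 × 1281 mm
E2: ⌊1281/2⌋ × 905 = 640 × 905 mm
E3: ⌊905/2⌋ × 640 = 452 × 640 mm
E4: ⌊640/2⌋ × 452 = 320 × 452 mm

320 × 452 mm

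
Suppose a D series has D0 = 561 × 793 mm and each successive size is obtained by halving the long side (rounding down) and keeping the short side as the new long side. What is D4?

D1 = 396 × 561 mm (from D0 by 1 halving).
D2: ⌊561/2⌋ × 396 = 280 × 396 mm
D3: ⌊396/2⌋ × 280 = 198 × 280 mm
D4: ⌊280/2⌋ × 198 = 140 × 198 mm

140 × 198 mm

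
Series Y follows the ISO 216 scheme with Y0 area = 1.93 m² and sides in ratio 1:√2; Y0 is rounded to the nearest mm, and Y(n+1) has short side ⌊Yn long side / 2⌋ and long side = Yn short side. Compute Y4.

Let Y0's short side be w mm. w · w√2 = 1.93 m² = 1,930,000 mm², so w ≈ 1168.2 mm and w√2 ≈ 1652.1 mm → Y0 = 1168 × 1652 mm.
Y1: ⌊1652/2⌋ × 1168 = 826 × 1168 mm
Y2: ⌊1168/2⌋ × 826 = 584 × 826 mm
Y3: ⌊826/2⌋ × 584 = 413 × 584 mm
Y4: ⌊584/2⌋ × 413 = 292 × 413 mm

292 × 413 mm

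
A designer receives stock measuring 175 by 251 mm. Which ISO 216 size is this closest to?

B5 (176 × 250 mm)

Aspect ratio 251/175 ≈ 1.434 (ISO target is √2 ≈ 1.414).
In the B-series (B0 = 1000 × 1414 mm): B5 = 176 × 250 mm.
Off by 2 mm total — nearest standard size.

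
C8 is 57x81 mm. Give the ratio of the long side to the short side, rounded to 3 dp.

1.421

81 / 57 = 1.421
ISO 216 targets √2 ≈ 1.414; the +0.007 deviation is from mm rounding.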